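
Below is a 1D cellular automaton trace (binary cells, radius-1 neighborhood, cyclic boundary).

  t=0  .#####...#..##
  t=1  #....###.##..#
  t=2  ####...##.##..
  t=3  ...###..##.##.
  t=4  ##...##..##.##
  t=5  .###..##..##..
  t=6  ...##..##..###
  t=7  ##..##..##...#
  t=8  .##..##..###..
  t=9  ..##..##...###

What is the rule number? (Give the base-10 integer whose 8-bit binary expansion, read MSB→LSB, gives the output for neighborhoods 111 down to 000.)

  [7] ### => .  t=0,i=2
  [6] ##. => #  t=0,i=5
  [5] #.# => #  t=0,i=0
  [4] #.. => #  t=0,i=6
  [3] .## => .  t=0,i=1
  [2] .#. => #  t=0,i=9
  [1] ..# => .  t=0,i=8
  [0] ... => #  t=0,i=7
  bits 01110101 = 117

117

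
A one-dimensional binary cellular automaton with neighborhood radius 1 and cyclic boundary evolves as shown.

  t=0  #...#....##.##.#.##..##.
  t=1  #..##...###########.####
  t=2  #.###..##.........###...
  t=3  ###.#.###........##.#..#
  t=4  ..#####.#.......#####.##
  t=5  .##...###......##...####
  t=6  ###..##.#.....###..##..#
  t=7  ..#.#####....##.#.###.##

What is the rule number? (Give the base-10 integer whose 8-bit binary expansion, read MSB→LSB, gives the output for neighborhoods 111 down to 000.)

  nb ###: next=.  (t=1,i=9, bit7=0)
  nb ##.: next=#  (t=0,i=10, bit6=1)
  nb #.#: next=#  (t=0,i=11, bit5=1)
  nb #..: next=.  (t=0,i=1, bit4=0)
  nb .##: next=#  (t=0,i=9, bit3=1)
  nb .#.: next=#  (t=0,i=0, bit2=1)
  nb ..#: next=#  (t=0,i=3, bit1=1)
  nb ...: next=.  (t=0,i=2, bit0=0)
  bits 01101110 = 110

110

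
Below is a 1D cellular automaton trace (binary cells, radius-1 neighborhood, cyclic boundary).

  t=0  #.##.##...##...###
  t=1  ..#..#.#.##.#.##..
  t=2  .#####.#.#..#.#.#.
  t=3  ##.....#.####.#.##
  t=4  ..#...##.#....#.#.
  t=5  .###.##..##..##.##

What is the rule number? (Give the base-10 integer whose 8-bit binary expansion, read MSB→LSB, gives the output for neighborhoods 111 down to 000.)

  ###|.  b7=0 t=0,i=16
  ##.|.  b6=0 t=0,i=0
  #.#|.  b5=0 t=0,i=1
  #..|#  b4=1 t=0,i=7
  .##|#  b3=1 t=0,i=2
  .#.|#  b2=1 t=1,i=2
  ..#|#  b1=1 t=0,i=9
  ...|.  b0=0 t=0,i=8
  bits 00011110 = 30

30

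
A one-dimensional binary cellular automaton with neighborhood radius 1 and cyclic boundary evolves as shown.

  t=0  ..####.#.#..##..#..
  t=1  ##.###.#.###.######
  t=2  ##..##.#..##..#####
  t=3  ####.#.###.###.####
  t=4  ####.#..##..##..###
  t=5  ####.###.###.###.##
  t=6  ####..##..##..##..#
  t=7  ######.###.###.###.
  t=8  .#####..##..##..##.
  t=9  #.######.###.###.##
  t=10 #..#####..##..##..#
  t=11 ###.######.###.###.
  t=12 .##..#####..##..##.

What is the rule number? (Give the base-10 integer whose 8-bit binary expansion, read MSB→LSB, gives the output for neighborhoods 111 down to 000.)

  nb ###: next=#  (t=0,i=3, bit7=1)
  nb ##.: next=#  (t=0,i=5, bit6=1)
  nb #.#: next=.  (t=0,i=6, bit5=0)
  nb #..: next=#  (t=0,i=10, bit4=1)
  nb .##: next=.  (t=0,i=2, bit3=0)
  nb .#.: next=#  (t=0,i=7, bit2=1)
  nb ..#: next=#  (t=0,i=1, bit1=1)
  nb ...: next=#  (t=0,i=0, bit0=1)
  bits 11010111 = 215

215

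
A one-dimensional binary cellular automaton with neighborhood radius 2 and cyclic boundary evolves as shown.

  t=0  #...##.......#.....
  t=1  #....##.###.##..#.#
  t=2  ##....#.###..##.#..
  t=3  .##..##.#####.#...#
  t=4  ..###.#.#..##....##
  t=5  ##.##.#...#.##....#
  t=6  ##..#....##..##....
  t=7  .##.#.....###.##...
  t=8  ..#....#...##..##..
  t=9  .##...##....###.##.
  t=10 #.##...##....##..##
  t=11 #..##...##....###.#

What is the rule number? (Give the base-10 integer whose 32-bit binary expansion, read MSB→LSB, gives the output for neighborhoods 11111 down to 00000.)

  #####|.  b31=0 t=3,i=10
  ####.|#  b30=1 t=3,i=11
  ###.#|#  b29=1 t=1,i=10
  ###..|#  b28=1 t=2,i=10
  ##.##|.  b27=0 t=1,i=7
  ##.#.|.  b26=0 t=2,i=15
  ##..#|#  b25=1 t=1,i=14
  ##...|#  b24=1 t=0,i=6
  #.###|#  b23=1 t=1,i=8
  #.##.|.  b22=0 t=1,i=12
  #.#.#|#  b21=1 t=4,i=6
  #.#..|.  b20=0 t=2,i=16
  #..##|#  b19=1 t=2,i=12
  #..#.|.  b18=0 t=1,i=15
  #...#|.  b17=0 t=0,i=2
  #....|.  b16=0 t=0,i=7
  .####|.  b15=0 t=3,i=9
  .###.|#  b14=1 t=1,i=9
  .##.#|#  b13=1 t=1,i=6
  .##..|#  b12=1 t=0,i=5
  .#.##|.  b11=0 t=1,i=17
  .#.#.|.  b10=0 t=4,i=7
  .#..#|.  b9=0 t=2,i=17
  .#...|.  b8=0 t=0,i=1
  ..###|.  b7=0 t=4,i=2
  ..##.|.  b6=0 t=0,i=4
  ..#.#|#  b5=1 t=1,i=16
  ..#..|#  b4=1 t=0,i=0
  ...##|.  b3=0 t=0,i=3
  ...#.|#  b2=1 t=0,i=12
  ....#|.  b1=0 t=0,i=11
  .....|#  b0=1 t=0,i=8
  bits 01110011101010000111000000110101 = 1940418613

1940418613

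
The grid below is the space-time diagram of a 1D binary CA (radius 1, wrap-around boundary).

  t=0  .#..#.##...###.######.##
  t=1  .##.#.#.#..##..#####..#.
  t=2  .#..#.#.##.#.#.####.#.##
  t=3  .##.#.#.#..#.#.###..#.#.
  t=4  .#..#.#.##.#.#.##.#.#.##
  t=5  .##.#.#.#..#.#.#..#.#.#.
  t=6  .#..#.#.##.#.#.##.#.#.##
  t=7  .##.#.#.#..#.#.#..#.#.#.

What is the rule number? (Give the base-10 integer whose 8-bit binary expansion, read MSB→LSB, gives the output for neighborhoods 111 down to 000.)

156

  ### -> #   bit 7 = 1  t=0,i=12
  ##. -> .   bit 6 = 0  t=0,i=7
  #.# -> .   bit 5 = 0  t=0,i=0
  #.. -> #   bit 4 = 1  t=0,i=2
  .## -> #   bit 3 = 1  t=0,i=6
  .#. -> #   bit 2 = 1  t=0,i=1
  ..# -> .   bit 1 = 0  t=0,i=3
  ... -> .   bit 0 = 0  t=0,i=9
  bits 10011100 = 156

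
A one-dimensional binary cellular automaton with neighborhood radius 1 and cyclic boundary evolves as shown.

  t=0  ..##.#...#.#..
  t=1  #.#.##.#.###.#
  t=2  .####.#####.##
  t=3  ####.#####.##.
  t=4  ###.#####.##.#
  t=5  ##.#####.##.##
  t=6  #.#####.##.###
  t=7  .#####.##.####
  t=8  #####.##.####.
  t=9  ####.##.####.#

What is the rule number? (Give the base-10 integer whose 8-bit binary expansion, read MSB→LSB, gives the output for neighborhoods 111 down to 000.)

  ###|#  b7=1 t=1,i=10
  ##.|.  b6=0 t=0,i=3
  #.#|#  b5=1 t=0,i=4
  #..|.  b4=0 t=0,i=6
  .##|#  b3=1 t=0,i=2
  .#.|#  b2=1 t=0,i=5
  ..#|.  b1=0 t=0,i=1
  ...|#  b0=1 t=0,i=0
  bits 10101101 = 173

173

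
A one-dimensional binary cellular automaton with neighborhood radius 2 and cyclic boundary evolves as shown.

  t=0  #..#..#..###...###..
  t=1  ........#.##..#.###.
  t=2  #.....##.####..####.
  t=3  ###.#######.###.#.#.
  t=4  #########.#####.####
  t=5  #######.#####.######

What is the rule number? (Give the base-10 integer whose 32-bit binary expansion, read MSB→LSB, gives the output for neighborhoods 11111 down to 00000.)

3136945486

  ##### -> #   bit 31 = 1  t=3,i=6
  ####. -> .   bit 30 = 0  t=2,i=11
  ###.# -> #   bit 29 = 1  t=2,i=18
  ###.. -> #   bit 28 = 1  t=0,i=11
  ##.## -> #   bit 27 = 1  t=2,i=8
  ##.#. -> .   bit 26 = 0  t=2,i=19
  ##..# -> #   bit 25 = 1  t=0,i=18
  ##... -> .   bit 24 = 0  t=0,i=12
  #.### -> #   bit 23 = 1  t=1,i=16
  #.##. -> #   bit 22 = 1  t=1,i=10
  #.#.# -> #   bit 21 = 1  t=3,i=16
  #.#.. -> #   bit 20 = 1  t=2,i=0
  #..## -> #   bit 19 = 1  t=0,i=8
  #..#. -> .   bit 18 = 0  t=0,i=2
  #...# -> .   bit 17 = 0  t=0,i=13
  #.... -> #   bit 16 = 1  t=1,i=0
  .#### -> #   bit 15 = 1  t=2,i=10
  .###. -> #   bit 14 = 1  t=0,i=10
  .##.# -> #   bit 13 = 1  t=2,i=7
  .##.. -> #   bit 12 = 1  t=1,i=11
  .#.## -> #   bit 11 = 1  t=1,i=9
  .#.#. -> #   bit 10 = 1  t=3,i=17
  .#..# -> .   bit 9 = 0  t=0,i=1
  .#... -> #   bit 8 = 1  t=2,i=1
  ..### -> .   bit 7 = 0  t=0,i=9
  ..##. -> #   bit 6 = 1  t=2,i=6
  ..#.# -> .   bit 5 = 0  t=1,i=8
  ..#.. -> .   bit 4 = 0  t=0,i=0
  ...## -> #   bit 3 = 1  t=0,i=14
  ...#. -> #   bit 2 = 1  t=1,i=7
  ....# -> #   bit 1 = 1  t=1,i=6
  ..... -> .   bit 0 = 0  t=1,i=1
  bits 10111010111110011111110101001110 = 3136945486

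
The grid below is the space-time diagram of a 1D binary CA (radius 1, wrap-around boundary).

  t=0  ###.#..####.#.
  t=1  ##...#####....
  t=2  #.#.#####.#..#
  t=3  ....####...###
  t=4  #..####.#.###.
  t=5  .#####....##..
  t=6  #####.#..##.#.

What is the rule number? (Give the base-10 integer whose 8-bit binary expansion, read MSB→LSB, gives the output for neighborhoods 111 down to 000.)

154

  nb ###: next=#  (t=0,i=1, bit7=1)
  nb ##.: next=.  (t=0,i=2, bit6=0)
  nb #.#: next=.  (t=0,i=3, bit5=0)
  nb #..: next=#  (t=0,i=5, bit4=1)
  nb .##: next=#  (t=0,i=0, bit3=1)
  nb .#.: next=.  (t=0,i=4, bit2=0)
  nb ..#: next=#  (t=0,i=6, bit1=1)
  nb ...: next=.  (t=1,i=3, bit0=0)
  bits 10011010 = 154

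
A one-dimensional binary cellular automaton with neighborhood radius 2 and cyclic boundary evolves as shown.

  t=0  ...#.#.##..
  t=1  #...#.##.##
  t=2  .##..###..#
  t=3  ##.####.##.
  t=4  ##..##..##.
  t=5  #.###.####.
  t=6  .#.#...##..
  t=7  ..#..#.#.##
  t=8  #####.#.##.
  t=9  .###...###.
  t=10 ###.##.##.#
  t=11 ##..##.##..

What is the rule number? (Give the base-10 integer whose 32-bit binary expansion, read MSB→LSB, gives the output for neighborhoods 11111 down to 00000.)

  #####|#  b31=1 t=8,i=2
  ####.|#  b30=1 t=3,i=5
  ###.#|.  b29=0 t=3,i=6
  ###..|.  b28=0 t=1,i=0
  ##.##|.  b27=0 t=1,i=8
  ##.#.|.  b26=0 t=5,i=10
  ##..#|#  b25=1 t=2,i=3
  ##...|#  b24=1 t=0,i=9
  #.###|.  b23=0 t=1,i=9
  #.##.|#  b22=1 t=0,i=7
  #.#.#|.  b21=0 t=0,i=5
  #.#..|.  b20=0 t=6,i=3
  #..##|#  b19=1 t=2,i=4
  #..#.|#  b18=1 t=2,i=9
  #...#|#  b17=1 t=1,i=2
  #....|#  b16=1 t=0,i=10
  .####|#  b15=1 t=3,i=4
  .###.|#  b14=1 t=1,i=10
  .##.#|#  b13=1 t=1,i=7
  .##..|.  b12=0 t=0,i=8
  .#.##|#  b11=1 t=0,i=6
  .#.#.|#  b10=1 t=0,i=4
  .#..#|#  b9=1 t=7,i=3
  .#...|.  b8=0 t=6,i=4
  ..###|#  b7=1 t=2,i=5
  ..##.|#  b6=1 t=4,i=4
  ..#.#|.  b5=0 t=0,i=3
  ..#..|#  b4=1 t=7,i=2
  ...##|.  b3=0 t=6,i=6
  ...#.|.  b2=0 t=0,i=2
  ....#|.  b1=0 t=0,i=1
  .....|#  b0=1 t=0,i=0
  bits 11000011010011111110111011010001 = 3276795601

3276795601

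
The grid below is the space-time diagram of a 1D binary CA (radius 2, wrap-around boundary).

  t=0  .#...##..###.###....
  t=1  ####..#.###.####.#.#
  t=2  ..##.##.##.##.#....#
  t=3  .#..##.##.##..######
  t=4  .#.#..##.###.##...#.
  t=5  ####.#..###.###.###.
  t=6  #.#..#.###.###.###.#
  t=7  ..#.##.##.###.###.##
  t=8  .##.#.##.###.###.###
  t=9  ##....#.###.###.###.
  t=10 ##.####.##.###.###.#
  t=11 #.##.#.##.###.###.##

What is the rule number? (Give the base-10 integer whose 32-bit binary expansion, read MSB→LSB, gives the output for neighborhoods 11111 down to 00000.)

  [31] ##### => .  t=1,i=1
  [30] ####. => #  t=1,i=2
  [29] ###.# => .  t=0,i=11
  [28] ###.. => #  t=0,i=15
  [27] ##.## => #  t=0,i=12
  [26] ##.#. => .  t=1,i=16
  [25] ##..# => .  t=0,i=7
  [24] ##... => .  t=0,i=16
  [23] #.### => #  t=0,i=13
  [22] #.##. => #  t=2,i=5
  [21] #.#.# => .  t=1,i=17
  [20] #.#.. => #  t=2,i=14
  [19] #..## => #  t=0,i=8
  [18] #..#. => #  t=1,i=5
  [17] #...# => #  t=0,i=3
  [16] #.... => #  t=0,i=17
  [15] .#### => .  t=1,i=0
  [14] .###. => #  t=0,i=10
  [13] .##.# => .  t=2,i=3
  [12] .##.. => #  t=0,i=6
  [11] .#.## => .  t=1,i=7
  [10] .#.#. => #  t=4,i=2
  [9] .#..# => .  t=2,i=0
  [8] .#... => #  t=0,i=2
  [7] ..### => #  t=0,i=9
  [6] ..##. => .  t=0,i=5
  [5] ..#.# => #  t=1,i=6
  [4] ..#.. => #  t=0,i=1
  [3] ...## => .  t=0,i=4
  [2] ...#. => #  t=0,i=0
  [1] ....# => #  t=0,i=19
  [0] ..... => .  t=0,i=18
  bits 01011000110111110101010110110110 = 1491031478

1491031478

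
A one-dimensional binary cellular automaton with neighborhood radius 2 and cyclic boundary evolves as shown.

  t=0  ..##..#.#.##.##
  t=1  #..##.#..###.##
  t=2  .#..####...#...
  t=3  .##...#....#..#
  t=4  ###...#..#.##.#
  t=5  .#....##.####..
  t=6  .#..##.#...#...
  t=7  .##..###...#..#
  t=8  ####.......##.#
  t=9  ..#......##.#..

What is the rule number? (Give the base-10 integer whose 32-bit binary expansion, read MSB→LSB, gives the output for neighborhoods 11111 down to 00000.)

  [31] ##### => .  t=8,i=1
  [30] ####. => #  t=2,i=6
  [29] ###.# => #  t=1,i=11
  [28] ###.. => .  t=1,i=0
  [27] ##.## => .  t=0,i=12
  [26] ##.#. => #  t=1,i=5
  [25] ##..# => #  t=0,i=0
  [24] ##... => .  t=2,i=8
  [23] #.### => .  t=1,i=13
  [22] #.##. => #  t=0,i=10
  [21] #.#.# => .  t=0,i=8
  [20] #.#.. => #  t=1,i=6
  [19] #..## => .  t=0,i=1
  [18] #..#. => .  t=0,i=5
  [17] #...# => .  t=2,i=9
  [16] #.... => .  t=2,i=13
  [15] .#### => .  t=2,i=5
  [14] .###. => .  t=1,i=10
  [13] .##.# => #  t=0,i=11
  [12] .##.. => #  t=0,i=3
  [11] .#.## => #  t=0,i=9
  [10] .#.#. => .  t=0,i=7
  [9] .#..# => #  t=1,i=7
  [8] .#... => .  t=2,i=12
  [7] ..### => .  t=1,i=9
  [6] ..##. => .  t=0,i=2
  [5] ..#.# => #  t=0,i=6
  [4] ..#.. => #  t=2,i=1
  [3] ...## => #  t=5,i=5
  [2] ...#. => .  t=2,i=0
  [1] ....# => #  t=2,i=14
  [0] ..... => .  t=8,i=6
  bits 01100110010100000011101000111010 = 1716533818

1716533818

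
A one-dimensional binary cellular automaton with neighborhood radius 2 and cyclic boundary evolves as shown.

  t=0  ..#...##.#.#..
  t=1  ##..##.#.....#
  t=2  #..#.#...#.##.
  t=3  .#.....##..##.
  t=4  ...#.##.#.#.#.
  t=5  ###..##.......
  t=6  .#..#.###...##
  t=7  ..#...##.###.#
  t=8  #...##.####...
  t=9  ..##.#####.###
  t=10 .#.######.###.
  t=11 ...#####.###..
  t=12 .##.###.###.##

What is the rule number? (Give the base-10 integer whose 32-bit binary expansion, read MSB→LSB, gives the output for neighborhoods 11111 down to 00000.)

  [31] ##### => #  t=9,i=7
  [30] ####. => #  t=8,i=9
  [29] ###.# => .  t=7,i=11
  [28] ###.. => .  t=1,i=1
  [27] ##.## => #  t=7,i=8
  [26] ##.#. => .  t=0,i=8
  [25] ##..# => .  t=1,i=2
  [24] ##... => #  t=5,i=7
  [23] #.### => #  t=6,i=6
  [22] #.##. => #  t=2,i=11
  [21] #.#.# => .  t=0,i=9
  [20] #.#.. => .  t=0,i=11
  [19] #..## => #  t=1,i=3
  [18] #..#. => .  t=2,i=2
  [17] #...# => #  t=0,i=4
  [16] #.... => #  t=0,i=13
  [15] .#### => #  t=8,i=8
  [14] .###. => #  t=1,i=0
  [13] .##.# => #  t=0,i=7
  [12] .##.. => #  t=3,i=8
  [11] .#.## => .  t=2,i=10
  [10] .#.#. => .  t=0,i=10
  [9] .#..# => #  t=2,i=1
  [8] .#... => .  t=0,i=3
  [7] ..### => .  t=1,i=13
  [6] ..##. => .  t=0,i=6
  [5] ..#.# => .  t=2,i=3
  [4] ..#.. => .  t=0,i=2
  [3] ...## => #  t=0,i=5
  [2] ...#. => #  t=0,i=1
  [1] ....# => #  t=0,i=0
  [0] ..... => .  t=1,i=10
  bits 11001001110010111111001000001110 = 3385586190

3385586190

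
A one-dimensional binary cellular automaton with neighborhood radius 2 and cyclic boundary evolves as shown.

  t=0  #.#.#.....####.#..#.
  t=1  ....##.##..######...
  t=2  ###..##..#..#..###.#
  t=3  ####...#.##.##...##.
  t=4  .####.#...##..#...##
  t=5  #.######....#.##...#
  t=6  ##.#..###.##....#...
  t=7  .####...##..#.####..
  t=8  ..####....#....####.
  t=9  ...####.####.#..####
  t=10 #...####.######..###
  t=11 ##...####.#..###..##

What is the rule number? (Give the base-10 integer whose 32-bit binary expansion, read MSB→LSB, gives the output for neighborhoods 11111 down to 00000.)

  nb #####: next=.  (t=1,i=13, bit31=0)
  nb ####.: next=#  (t=0,i=12, bit30=1)
  nb ###.#: next=#  (t=0,i=13, bit29=1)
  nb ###..: next=#  (t=1,i=16, bit28=1)
  nb ##.##: next=#  (t=1,i=6, bit27=1)
  nb ##.#.: next=#  (t=0,i=14, bit26=1)
  nb ##..#: next=#  (t=1,i=9, bit25=1)
  nb ##...: next=#  (t=1,i=17, bit24=1)
  nb #.###: next=.  (t=2,i=19, bit23=0)
  nb #.##.: next=.  (t=1,i=7, bit22=0)
  nb #.#.#: next=.  (t=0,i=0, bit21=0)
  nb #.#..: next=#  (t=0,i=4, bit20=1)
  nb #..##: next=.  (t=1,i=10, bit19=0)
  nb #..#.: next=.  (t=0,i=17, bit18=0)
  nb #...#: next=.  (t=3,i=5, bit17=0)
  nb #....: next=.  (t=0,i=6, bit16=0)
  nb .####: next=#  (t=0,i=11, bit15=1)
  nb .###.: next=.  (t=2,i=16, bit14=0)
  nb .##.#: next=#  (t=1,i=5, bit13=1)
  nb .##..: next=.  (t=1,i=8, bit12=0)
  nb .#.##: next=.  (t=3,i=8, bit11=0)
  nb .#.#.: next=.  (t=0,i=1, bit10=0)
  nb .#..#: next=#  (t=0,i=16, bit9=1)
  nb .#...: next=#  (t=0,i=5, bit8=1)
  nb ..###: next=.  (t=0,i=10, bit7=0)
  nb ..##.: next=.  (t=1,i=4, bit6=0)
  nb ..#.#: next=.  (t=0,i=18, bit5=0)
  nb ..#..: next=#  (t=2,i=9, bit4=1)
  nb ...##: next=.  (t=0,i=9, bit3=0)
  nb ...#.: next=#  (t=3,i=6, bit2=1)
  nb ....#: next=#  (t=0,i=8, bit1=1)
  nb .....: next=#  (t=0,i=7, bit0=1)
  bits 01111111000100001010001100010111 = 2131796759

2131796759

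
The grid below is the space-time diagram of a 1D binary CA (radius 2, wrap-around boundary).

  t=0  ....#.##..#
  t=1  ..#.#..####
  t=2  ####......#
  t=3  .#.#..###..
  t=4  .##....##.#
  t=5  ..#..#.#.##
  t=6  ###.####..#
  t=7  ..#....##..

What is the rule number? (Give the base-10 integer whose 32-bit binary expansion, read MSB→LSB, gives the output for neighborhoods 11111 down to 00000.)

3055965299

  #####|#  b31=1 t=2,i=1
  ####.|.  b30=0 t=1,i=9
  ###.#|#  b29=1 t=6,i=2
  ###..|#  b28=1 t=1,i=10
  ##.##|.  b27=0 t=6,i=3
  ##.#.|#  b26=1 t=4,i=9
  ##..#|#  b25=1 t=0,i=8
  ##...|.  b24=0 t=2,i=4
  #.###|.  b23=0 t=6,i=4
  #.##.|.  b22=0 t=0,i=6
  #.#.#|#  b21=1 t=4,i=10
  #.#..|.  b20=0 t=1,i=4
  #..##|.  b19=0 t=1,i=6
  #..#.|#  b18=1 t=0,i=9
  #...#|#  b17=1 t=3,i=10
  #....|.  b16=0 t=0,i=1
  .####|.  b15=0 t=1,i=8
  .###.|#  b14=1 t=3,i=7
  .##.#|.  b13=0 t=4,i=8
  .##..|#  b12=1 t=0,i=7
  .#.##|.  b11=0 t=0,i=5
  .#.#.|#  b10=1 t=1,i=3
  .#..#|.  b9=0 t=1,i=5
  .#...|.  b8=0 t=0,i=0
  ..###|.  b7=0 t=1,i=7
  ..##.|#  b6=1 t=4,i=7
  ..#.#|#  b5=1 t=0,i=4
  ..#..|#  b4=1 t=0,i=10
  ...##|.  b3=0 t=2,i=9
  ...#.|.  b2=0 t=0,i=3
  ....#|#  b1=1 t=0,i=2
  .....|#  b0=1 t=2,i=6
  bits 10110110001001100101010001110011 = 3055965299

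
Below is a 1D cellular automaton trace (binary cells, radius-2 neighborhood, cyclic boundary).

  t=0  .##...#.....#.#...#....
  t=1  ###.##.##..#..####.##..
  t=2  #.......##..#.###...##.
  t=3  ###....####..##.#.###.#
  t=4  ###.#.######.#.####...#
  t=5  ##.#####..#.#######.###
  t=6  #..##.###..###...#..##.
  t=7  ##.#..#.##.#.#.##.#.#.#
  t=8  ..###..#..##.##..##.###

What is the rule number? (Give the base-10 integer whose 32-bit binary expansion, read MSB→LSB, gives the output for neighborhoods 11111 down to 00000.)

1454611404

  [31] ##### => .  t=4,i=8
  [30] ####. => #  t=1,i=16
  [29] ###.# => .  t=1,i=2
  [28] ###.. => #  t=2,i=16
  [27] ##.## => .  t=1,i=3
  [26] ##.#. => #  t=2,i=22
  [25] ##..# => #  t=1,i=9
  [24] ##... => .  t=0,i=3
  [23] #.### => #  t=2,i=14
  [22] #.##. => .  t=1,i=4
  [21] #.#.# => #  t=3,i=16
  [20] #.#.. => #  t=0,i=14
  [19] #..## => .  t=1,i=13
  [18] #..#. => .  t=1,i=10
  [17] #...# => #  t=0,i=4
  [16] #.... => #  t=0,i=8
  [15] .#### => #  t=1,i=15
  [14] .###. => .  t=1,i=1
  [13] .##.# => .  t=1,i=5
  [12] .##.. => #  t=0,i=2
  [11] .#.## => #  t=2,i=13
  [10] .#.#. => .  t=0,i=13
  [9] .#..# => #  t=1,i=12
  [8] .#... => #  t=0,i=7
  [7] ..### => #  t=1,i=0
  [6] ..##. => #  t=0,i=1
  [5] ..#.# => .  t=0,i=12
  [4] ..#.. => .  t=0,i=6
  [3] ...## => #  t=0,i=0
  [2] ...#. => #  t=0,i=5
  [1] ....# => .  t=0,i=10
  [0] ..... => .  t=0,i=9
  bits 01010110101100111001101111001100 = 1454611404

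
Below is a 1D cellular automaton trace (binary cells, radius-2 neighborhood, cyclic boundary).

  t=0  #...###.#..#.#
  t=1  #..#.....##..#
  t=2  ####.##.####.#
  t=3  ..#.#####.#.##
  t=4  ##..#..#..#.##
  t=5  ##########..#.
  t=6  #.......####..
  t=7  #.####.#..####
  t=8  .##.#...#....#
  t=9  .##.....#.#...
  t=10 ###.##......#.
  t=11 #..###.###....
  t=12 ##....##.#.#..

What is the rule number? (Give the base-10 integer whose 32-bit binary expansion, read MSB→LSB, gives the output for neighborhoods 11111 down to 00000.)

  ##### -> .   bit 31 = 0  t=2,i=1
  ####. -> #   bit 30 = 1  t=2,i=2
  ###.# -> .   bit 29 = 0  t=0,i=6
  ###.. -> #   bit 28 = 1  t=4,i=1
  ##.## -> #   bit 27 = 1  t=2,i=4
  ##.#. -> .   bit 26 = 0  t=0,i=7
  ##..# -> #   bit 25 = 1  t=1,i=1
  ##... -> .   bit 24 = 0  t=0,i=1
  #.### -> #   bit 23 = 1  t=2,i=8
  #.##. -> #   bit 22 = 1  t=0,i=13
  #.#.# -> #   bit 21 = 1  t=3,i=10
  #.#.. -> .   bit 20 = 0  t=0,i=8
  #..## -> .   bit 19 = 0  t=1,i=12
  #..#. -> #   bit 18 = 1  t=0,i=10
  #...# -> .   bit 17 = 0  t=0,i=2
  #.... -> #   bit 16 = 1  t=1,i=5
  .#### -> .   bit 15 = 0  t=2,i=0
  .###. -> .   bit 14 = 0  t=0,i=5
  .##.# -> #   bit 13 = 1  t=2,i=6
  .##.. -> #   bit 12 = 1  t=0,i=0
  .#.## -> .   bit 11 = 0  t=0,i=12
  .#.#. -> .   bit 10 = 0  t=9,i=9
  .#..# -> #   bit 9 = 1  t=0,i=9
  .#... -> .   bit 8 = 0  t=1,i=4
  ..### -> .   bit 7 = 0  t=0,i=4
  ..##. -> #   bit 6 = 1  t=1,i=9
  ..#.# -> .   bit 5 = 0  t=0,i=11
  ..#.. -> #   bit 4 = 1  t=1,i=3
  ...## -> #   bit 3 = 1  t=0,i=3
  ...#. -> .   bit 2 = 0  t=8,i=7
  ....# -> .   bit 1 = 0  t=1,i=7
  ..... -> #   bit 0 = 1  t=1,i=6
  bits 01011010111001010011001001011001 = 1524970073

1524970073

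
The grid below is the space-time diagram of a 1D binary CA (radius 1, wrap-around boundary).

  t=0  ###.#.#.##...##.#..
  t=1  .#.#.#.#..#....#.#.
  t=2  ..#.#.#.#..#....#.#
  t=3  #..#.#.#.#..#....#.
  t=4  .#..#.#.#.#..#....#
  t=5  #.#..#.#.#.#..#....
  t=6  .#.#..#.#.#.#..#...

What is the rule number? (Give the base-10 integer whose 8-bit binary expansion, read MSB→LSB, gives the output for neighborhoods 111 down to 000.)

  ### -> #   bit 7 = 1  t=0,i=1
  ##. -> .   bit 6 = 0  t=0,i=2
  #.# -> #   bit 5 = 1  t=0,i=3
  #.. -> #   bit 4 = 1  t=0,i=10
  .## -> .   bit 3 = 0  t=0,i=0
  .#. -> .   bit 2 = 0  t=0,i=4
  ..# -> .   bit 1 = 0  t=0,i=12
  ... -> .   bit 0 = 0  t=0,i=11
  bits 10110000 = 176

176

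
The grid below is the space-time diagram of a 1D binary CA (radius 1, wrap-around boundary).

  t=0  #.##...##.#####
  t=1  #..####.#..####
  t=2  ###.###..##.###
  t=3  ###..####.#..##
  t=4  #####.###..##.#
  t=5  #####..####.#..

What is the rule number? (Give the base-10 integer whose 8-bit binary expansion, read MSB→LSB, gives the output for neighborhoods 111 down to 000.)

211

  ### -> #   bit 7 = 1  t=0,i=11
  ##. -> #   bit 6 = 1  t=0,i=0
  #.# -> .   bit 5 = 0  t=0,i=1
  #.. -> #   bit 4 = 1  t=0,i=4
  .## -> .   bit 3 = 0  t=0,i=2
  .#. -> .   bit 2 = 0  t=1,i=8
  ..# -> #   bit 1 = 1  t=0,i=6
  ... -> #   bit 0 = 1  t=0,i=5
  bits 11010011 = 211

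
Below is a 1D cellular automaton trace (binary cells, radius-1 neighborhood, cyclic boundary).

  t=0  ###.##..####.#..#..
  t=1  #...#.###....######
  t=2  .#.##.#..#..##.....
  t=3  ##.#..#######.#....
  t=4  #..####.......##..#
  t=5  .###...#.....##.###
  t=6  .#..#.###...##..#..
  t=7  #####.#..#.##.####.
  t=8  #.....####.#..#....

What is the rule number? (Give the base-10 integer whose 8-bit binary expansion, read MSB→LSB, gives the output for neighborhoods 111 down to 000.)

30

  ###|.  b7=0 t=0,i=1
  ##.|.  b6=0 t=0,i=2
  #.#|.  b5=0 t=0,i=3
  #..|#  b4=1 t=0,i=6
  .##|#  b3=1 t=0,i=0
  .#.|#  b2=1 t=0,i=13
  ..#|#  b1=1 t=0,i=7
  ...|.  b0=0 t=1,i=2
  bits 00011110 = 30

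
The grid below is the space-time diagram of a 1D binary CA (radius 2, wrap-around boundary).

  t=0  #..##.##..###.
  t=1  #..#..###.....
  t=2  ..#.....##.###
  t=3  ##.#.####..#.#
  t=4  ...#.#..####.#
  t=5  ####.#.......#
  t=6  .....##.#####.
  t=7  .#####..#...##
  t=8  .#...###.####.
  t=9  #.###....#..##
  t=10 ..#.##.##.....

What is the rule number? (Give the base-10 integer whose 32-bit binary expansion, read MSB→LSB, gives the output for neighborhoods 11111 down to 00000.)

334893423

  nb #####: next=.  (t=5,i=1, bit31=0)
  nb ####.: next=.  (t=3,i=7, bit30=0)
  nb ###.#: next=.  (t=0,i=12, bit29=0)
  nb ###..: next=#  (t=1,i=8, bit28=1)
  nb ##.##: next=.  (t=0,i=5, bit27=0)
  nb ##.#.: next=.  (t=0,i=13, bit26=0)
  nb ##..#: next=#  (t=0,i=8, bit25=1)
  nb ##...: next=#  (t=1,i=9, bit24=1)
  nb #.###: next=#  (t=2,i=11, bit23=1)
  nb #.##.: next=#  (t=0,i=6, bit22=1)
  nb #.#.#: next=#  (t=3,i=3, bit21=1)
  nb #.#..: next=#  (t=0,i=0, bit20=1)
  nb #..##: next=.  (t=0,i=2, bit19=0)
  nb #..#.: next=#  (t=1,i=2, bit18=1)
  nb #...#: next=#  (t=4,i=1, bit17=1)
  nb #....: next=.  (t=1,i=10, bit16=0)
  nb .####: next=.  (t=3,i=6, bit15=0)
  nb .###.: next=.  (t=0,i=11, bit14=0)
  nb .##.#: next=.  (t=0,i=4, bit13=0)
  nb .##..: next=#  (t=0,i=7, bit12=1)
  nb .#.##: next=.  (t=3,i=4, bit11=0)
  nb .#.#.: next=.  (t=4,i=4, bit10=0)
  nb .#..#: next=.  (t=0,i=1, bit9=0)
  nb .#...: next=#  (t=2,i=3, bit8=1)
  nb ..###: next=.  (t=0,i=10, bit7=0)
  nb ..##.: next=#  (t=0,i=3, bit6=1)
  nb ..#.#: next=#  (t=3,i=11, bit5=1)
  nb ..#..: next=.  (t=1,i=0, bit4=0)
  nb ...##: next=#  (t=2,i=7, bit3=1)
  nb ...#.: next=#  (t=1,i=13, bit2=1)
  nb ....#: next=#  (t=1,i=12, bit1=1)
  nb .....: next=#  (t=1,i=11, bit0=1)
  bits 00010011111101100001000101101111 = 334893423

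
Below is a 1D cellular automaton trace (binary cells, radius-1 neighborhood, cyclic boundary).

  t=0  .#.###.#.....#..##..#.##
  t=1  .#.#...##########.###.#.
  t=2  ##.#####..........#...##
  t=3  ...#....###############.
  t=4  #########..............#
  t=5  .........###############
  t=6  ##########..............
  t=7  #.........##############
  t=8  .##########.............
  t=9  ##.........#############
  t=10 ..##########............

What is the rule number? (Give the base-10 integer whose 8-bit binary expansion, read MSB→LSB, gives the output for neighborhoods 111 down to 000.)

31

  nb ###: next=.  (t=0,i=4, bit7=0)
  nb ##.: next=.  (t=0,i=5, bit6=0)
  nb #.#: next=.  (t=0,i=0, bit5=0)
  nb #..: next=#  (t=0,i=8, bit4=1)
  nb .##: next=#  (t=0,i=3, bit3=1)
  nb .#.: next=#  (t=0,i=1, bit2=1)
  nb ..#: next=#  (t=0,i=12, bit1=1)
  nb ...: next=#  (t=0,i=9, bit0=1)
  bits 00011111 = 31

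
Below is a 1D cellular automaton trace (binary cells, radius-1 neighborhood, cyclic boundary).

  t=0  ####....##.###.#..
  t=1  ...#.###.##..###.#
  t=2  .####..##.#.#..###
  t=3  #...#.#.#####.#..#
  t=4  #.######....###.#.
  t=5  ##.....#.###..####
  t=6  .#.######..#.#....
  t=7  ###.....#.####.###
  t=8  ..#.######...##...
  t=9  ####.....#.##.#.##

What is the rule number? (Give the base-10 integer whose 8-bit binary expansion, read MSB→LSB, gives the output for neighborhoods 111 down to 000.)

  nb ###: next=.  (t=0,i=1, bit7=0)
  nb ##.: next=#  (t=0,i=3, bit6=1)
  nb #.#: next=#  (t=0,i=10, bit5=1)
  nb #..: next=.  (t=0,i=4, bit4=0)
  nb .##: next=.  (t=0,i=0, bit3=0)
  nb .#.: next=#  (t=0,i=15, bit2=1)
  nb ..#: next=#  (t=0,i=7, bit1=1)
  nb ...: next=#  (t=0,i=5, bit0=1)
  bits 01100111 = 103

103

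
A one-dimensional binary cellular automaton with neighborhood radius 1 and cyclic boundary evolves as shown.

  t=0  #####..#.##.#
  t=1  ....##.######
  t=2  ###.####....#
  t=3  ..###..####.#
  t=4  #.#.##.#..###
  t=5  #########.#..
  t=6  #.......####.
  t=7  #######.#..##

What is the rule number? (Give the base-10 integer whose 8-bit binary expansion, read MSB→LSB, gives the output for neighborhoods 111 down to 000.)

  nb ###: next=.  (t=0,i=0, bit7=0)
  nb ##.: next=#  (t=0,i=4, bit6=1)
  nb #.#: next=#  (t=0,i=8, bit5=1)
  nb #..: next=#  (t=0,i=5, bit4=1)
  nb .##: next=#  (t=0,i=9, bit3=1)
  nb .#.: next=#  (t=0,i=7, bit2=1)
  nb ..#: next=.  (t=0,i=6, bit1=0)
  nb ...: next=#  (t=1,i=1, bit0=1)
  bits 01111101 = 125

125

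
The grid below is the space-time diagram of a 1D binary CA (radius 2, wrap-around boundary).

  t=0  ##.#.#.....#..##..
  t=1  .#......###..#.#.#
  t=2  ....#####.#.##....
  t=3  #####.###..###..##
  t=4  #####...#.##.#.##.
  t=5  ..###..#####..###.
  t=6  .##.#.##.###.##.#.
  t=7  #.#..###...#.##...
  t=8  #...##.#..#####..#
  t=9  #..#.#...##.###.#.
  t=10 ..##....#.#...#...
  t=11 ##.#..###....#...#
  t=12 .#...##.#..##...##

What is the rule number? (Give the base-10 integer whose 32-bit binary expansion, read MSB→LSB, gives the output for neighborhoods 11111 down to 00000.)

4031527087

  #####|#  b31=1 t=2,i=6
  ####.|#  b30=1 t=2,i=7
  ###.#|#  b29=1 t=2,i=8
  ###..|#  b28=1 t=1,i=10
  ##.##|.  b27=0 t=3,i=5
  ##.#.|.  b26=0 t=0,i=2
  ##..#|.  b25=0 t=0,i=16
  ##...|.  b24=0 t=2,i=14
  #.###|.  b23=0 t=3,i=6
  #.##.|#  b22=1 t=2,i=12
  #.#.#|.  b21=0 t=0,i=3
  #.#..|.  b20=0 t=0,i=5
  #..##|#  b19=1 t=0,i=13
  #..#.|#  b18=1 t=1,i=12
  #...#|.  b17=0 t=4,i=6
  #....|.  b16=0 t=0,i=7
  .####|.  b15=0 t=2,i=5
  .###.|.  b14=0 t=1,i=9
  .##.#|#  b13=1 t=0,i=1
  .##..|#  b12=1 t=0,i=15
  .#.##|#  b11=1 t=2,i=11
  .#.#.|.  b10=0 t=0,i=4
  .#..#|.  b9=0 t=0,i=12
  .#...|.  b8=0 t=0,i=6
  ..###|#  b7=1 t=1,i=8
  ..##.|.  b6=0 t=0,i=0
  ..#.#|#  b5=1 t=1,i=13
  ..#..|.  b4=0 t=0,i=11
  ...##|#  b3=1 t=1,i=7
  ...#.|#  b2=1 t=0,i=10
  ....#|#  b1=1 t=0,i=9
  .....|#  b0=1 t=0,i=8
  bits 11110000010011000011100010101111 = 4031527087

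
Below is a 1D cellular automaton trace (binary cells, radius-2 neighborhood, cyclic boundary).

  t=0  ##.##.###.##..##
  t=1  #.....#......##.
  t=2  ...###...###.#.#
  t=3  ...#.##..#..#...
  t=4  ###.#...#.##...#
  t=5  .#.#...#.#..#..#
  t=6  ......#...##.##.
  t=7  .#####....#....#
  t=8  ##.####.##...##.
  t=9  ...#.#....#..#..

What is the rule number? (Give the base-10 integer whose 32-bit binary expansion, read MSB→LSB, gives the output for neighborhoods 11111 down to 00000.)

  [31] ##### => #  t=7,i=3
  [30] ####. => #  t=0,i=0
  [29] ###.# => .  t=0,i=1
  [28] ###.. => #  t=2,i=5
  [27] ##.## => .  t=0,i=2
  [26] ##.#. => #  t=1,i=15
  [25] ##..# => .  t=0,i=12
  [24] ##... => #  t=2,i=6
  [23] #.### => #  t=0,i=6
  [22] #.##. => .  t=0,i=3
  [21] #.#.# => .  t=2,i=13
  [20] #.#.. => .  t=1,i=0
  [19] #..## => #  t=0,i=13
  [18] #..#. => #  t=3,i=8
  [17] #...# => .  t=2,i=1
  [16] #.... => .  t=1,i=2
  [15] .#### => .  t=0,i=15
  [14] .###. => .  t=0,i=7
  [13] .##.# => .  t=0,i=4
  [12] .##.. => .  t=0,i=11
  [11] .#.## => #  t=3,i=4
  [10] .#.#. => .  t=2,i=14
  [9] .#..# => #  t=3,i=10
  [8] .#... => .  t=1,i=1
  [7] ..### => #  t=0,i=14
  [6] ..##. => #  t=1,i=13
  [5] ..#.# => .  t=3,i=3
  [4] ..#.. => .  t=1,i=6
  [3] ...## => .  t=1,i=12
  [2] ...#. => #  t=1,i=5
  [1] ....# => #  t=1,i=4
  [0] ..... => #  t=1,i=3
  bits 11010101100011000000101011000111 = 3582724807

3582724807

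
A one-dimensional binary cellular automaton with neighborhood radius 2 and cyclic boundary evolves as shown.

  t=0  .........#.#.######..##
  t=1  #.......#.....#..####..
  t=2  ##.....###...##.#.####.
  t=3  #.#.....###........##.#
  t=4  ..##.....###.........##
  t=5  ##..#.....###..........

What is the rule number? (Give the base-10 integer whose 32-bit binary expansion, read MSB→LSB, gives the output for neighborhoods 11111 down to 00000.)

1532543252

  #####|.  b31=0 t=0,i=15
  ####.|#  b30=1 t=0,i=17
  ###.#|.  b29=0 t=2,i=21
  ###..|#  b28=1 t=0,i=18
  ##.##|#  b27=1 t=2,i=22
  ##.#.|.  b26=0 t=2,i=15
  ##..#|#  b25=1 t=0,i=19
  ##...|#  b24=1 t=0,i=0
  #.###|.  b23=0 t=0,i=13
  #.##.|#  b22=1 t=2,i=0
  #.#.#|.  b21=0 t=0,i=11
  #.#..|#  b20=1 t=3,i=2
  #..##|#  b19=1 t=0,i=20
  #..#.|.  b18=0 t=1,i=22
  #...#|.  b17=0 t=2,i=11
  #....|.  b16=0 t=0,i=1
  .####|#  b15=1 t=0,i=14
  .###.|#  b14=1 t=2,i=8
  .##.#|.  b13=0 t=2,i=14
  .##..|.  b12=0 t=0,i=22
  .#.##|.  b11=0 t=0,i=12
  .#.#.|.  b10=0 t=0,i=10
  .#..#|.  b9=0 t=1,i=15
  .#...|#  b8=1 t=1,i=1
  ..###|.  b7=0 t=1,i=17
  ..##.|.  b6=0 t=0,i=21
  ..#.#|.  b5=0 t=0,i=9
  ..#..|#  b4=1 t=1,i=0
  ...##|.  b3=0 t=2,i=6
  ...#.|#  b2=1 t=0,i=8
  ....#|.  b1=0 t=0,i=7
  .....|.  b0=0 t=0,i=2
  bits 01011011010110001100000100010100 = 1532543252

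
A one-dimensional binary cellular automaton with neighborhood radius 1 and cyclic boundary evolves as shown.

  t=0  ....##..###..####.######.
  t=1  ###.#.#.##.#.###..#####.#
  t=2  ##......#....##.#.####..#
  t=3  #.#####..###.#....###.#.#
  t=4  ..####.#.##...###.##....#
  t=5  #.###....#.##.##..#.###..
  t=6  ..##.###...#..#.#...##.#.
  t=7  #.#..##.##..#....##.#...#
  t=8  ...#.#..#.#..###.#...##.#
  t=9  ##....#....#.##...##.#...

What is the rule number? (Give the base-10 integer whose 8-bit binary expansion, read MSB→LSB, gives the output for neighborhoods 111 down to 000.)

153

  nb ###: next=#  (t=0,i=9, bit7=1)
  nb ##.: next=.  (t=0,i=5, bit6=0)
  nb #.#: next=.  (t=0,i=17, bit5=0)
  nb #..: next=#  (t=0,i=6, bit4=1)
  nb .##: next=#  (t=0,i=4, bit3=1)
  nb .#.: next=.  (t=1,i=4, bit2=0)
  nb ..#: next=.  (t=0,i=3, bit1=0)
  nb ...: next=#  (t=0,i=0, bit0=1)
  bits 10011001 = 153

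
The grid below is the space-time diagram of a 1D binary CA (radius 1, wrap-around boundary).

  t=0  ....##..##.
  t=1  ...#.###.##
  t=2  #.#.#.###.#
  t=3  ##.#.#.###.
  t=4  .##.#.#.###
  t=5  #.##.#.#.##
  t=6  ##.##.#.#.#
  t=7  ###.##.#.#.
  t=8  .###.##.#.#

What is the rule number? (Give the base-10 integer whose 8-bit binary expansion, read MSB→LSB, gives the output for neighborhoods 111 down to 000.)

  ###|#  b7=1 t=1,i=6
  ##.|#  b6=1 t=0,i=5
  #.#|#  b5=1 t=1,i=4
  #..|#  b4=1 t=0,i=6
  .##|.  b3=0 t=0,i=4
  .#.|.  b2=0 t=1,i=3
  ..#|#  b1=1 t=0,i=3
  ...|.  b0=0 t=0,i=0
  bits 11110010 = 242

242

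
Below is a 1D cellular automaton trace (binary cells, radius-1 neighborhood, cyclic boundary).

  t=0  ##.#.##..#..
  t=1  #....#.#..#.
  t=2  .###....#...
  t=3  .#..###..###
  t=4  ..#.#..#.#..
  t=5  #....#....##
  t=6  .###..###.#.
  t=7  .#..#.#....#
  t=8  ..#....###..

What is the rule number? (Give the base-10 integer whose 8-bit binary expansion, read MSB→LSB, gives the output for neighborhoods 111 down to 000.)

25

  ###|.  b7=0 t=2,i=2
  ##.|.  b6=0 t=0,i=1
  #.#|.  b5=0 t=0,i=2
  #..|#  b4=1 t=0,i=7
  .##|#  b3=1 t=0,i=0
  .#.|.  b2=0 t=0,i=3
  ..#|.  b1=0 t=0,i=8
  ...|#  b0=1 t=1,i=2
  bits 00011001 = 25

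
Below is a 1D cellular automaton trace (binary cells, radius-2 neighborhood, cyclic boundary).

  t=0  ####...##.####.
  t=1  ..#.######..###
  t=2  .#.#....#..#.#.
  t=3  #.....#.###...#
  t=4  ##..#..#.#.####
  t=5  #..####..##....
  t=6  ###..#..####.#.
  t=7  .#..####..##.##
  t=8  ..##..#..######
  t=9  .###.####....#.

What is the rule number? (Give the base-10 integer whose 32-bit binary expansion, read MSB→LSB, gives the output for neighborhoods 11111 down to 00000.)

  [31] ##### => .  t=1,i=6
  [30] ####. => #  t=0,i=2
  [29] ###.# => #  t=0,i=13
  [28] ###.. => .  t=0,i=3
  [27] ##.## => #  t=0,i=9
  [26] ##.#. => .  t=6,i=12
  [25] ##..# => .  t=1,i=0
  [24] ##... => #  t=0,i=4
  [23] #.### => .  t=0,i=0
  [22] #.##. => #  t=7,i=13
  [21] #.#.# => #  t=4,i=9
  [20] #.#.. => .  t=2,i=3
  [19] #..## => #  t=1,i=11
  [18] #..#. => #  t=1,i=1
  [17] #...# => #  t=0,i=5
  [16] #.... => .  t=2,i=5
  [15] .#### => .  t=0,i=1
  [14] .###. => #  t=1,i=13
  [13] .##.# => #  t=0,i=8
  [12] .##.. => #  t=3,i=0
  [11] .#.## => #  t=1,i=3
  [10] .#.#. => .  t=2,i=2
  [9] .#..# => #  t=2,i=9
  [8] .#... => .  t=2,i=4
  [7] ..### => .  t=1,i=12
  [6] ..##. => #  t=0,i=7
  [5] ..#.# => .  t=1,i=2
  [4] ..#.. => #  t=2,i=8
  [3] ...## => #  t=0,i=6
  [2] ...#. => .  t=2,i=7
  [1] ....# => #  t=2,i=6
  [0] ..... => .  t=3,i=3
  bits 01101001011011100111101001011010 = 1768847962

1768847962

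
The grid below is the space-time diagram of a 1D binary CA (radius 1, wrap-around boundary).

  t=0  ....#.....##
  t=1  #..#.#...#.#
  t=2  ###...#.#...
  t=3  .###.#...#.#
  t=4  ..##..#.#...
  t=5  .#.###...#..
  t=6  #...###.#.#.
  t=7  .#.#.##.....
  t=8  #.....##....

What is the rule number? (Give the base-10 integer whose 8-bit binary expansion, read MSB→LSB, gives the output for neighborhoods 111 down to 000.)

210

  [7] ### => #  t=2,i=1
  [6] ##. => #  t=0,i=11
  [5] #.# => .  t=1,i=4
  [4] #.. => #  t=0,i=0
  [3] .## => .  t=0,i=10
  [2] .#. => .  t=0,i=4
  [1] ..# => #  t=0,i=3
  [0] ... => .  t=0,i=1
  bits 11010010 = 210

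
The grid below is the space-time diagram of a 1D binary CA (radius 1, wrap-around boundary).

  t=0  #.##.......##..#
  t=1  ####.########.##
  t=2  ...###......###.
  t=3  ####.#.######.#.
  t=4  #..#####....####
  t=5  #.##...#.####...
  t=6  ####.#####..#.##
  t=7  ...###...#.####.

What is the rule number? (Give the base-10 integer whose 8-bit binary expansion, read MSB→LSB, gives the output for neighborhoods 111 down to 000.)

111

  [7] ### => .  t=1,i=0
  [6] ##. => #  t=0,i=0
  [5] #.# => #  t=0,i=1
  [4] #.. => .  t=0,i=4
  [3] .## => #  t=0,i=2
  [2] .#. => #  t=3,i=5
  [1] ..# => #  t=0,i=10
  [0] ... => #  t=0,i=5
  bits 01101111 = 111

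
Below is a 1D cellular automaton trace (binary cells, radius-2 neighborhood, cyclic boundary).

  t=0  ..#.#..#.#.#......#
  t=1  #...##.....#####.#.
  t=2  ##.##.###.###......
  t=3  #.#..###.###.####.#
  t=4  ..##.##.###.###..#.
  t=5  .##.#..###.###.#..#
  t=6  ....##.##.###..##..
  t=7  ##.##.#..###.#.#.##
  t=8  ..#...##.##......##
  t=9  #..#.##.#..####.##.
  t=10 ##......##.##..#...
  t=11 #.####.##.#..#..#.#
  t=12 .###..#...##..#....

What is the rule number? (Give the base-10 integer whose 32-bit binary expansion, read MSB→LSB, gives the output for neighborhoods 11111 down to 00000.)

194102221

  [31] ##### => .  t=1,i=13
  [30] ####. => .  t=1,i=14
  [29] ###.# => .  t=1,i=15
  [28] ###.. => .  t=2,i=12
  [27] ##.## => #  t=2,i=2
  [26] ##.#. => .  t=1,i=16
  [25] ##..# => #  t=4,i=15
  [24] ##... => #  t=1,i=6
  [23] #.### => #  t=2,i=6
  [22] #.##. => .  t=2,i=3
  [21] #.#.# => .  t=0,i=9
  [20] #.#.. => #  t=0,i=4
  [19] #..## => .  t=3,i=4
  [18] #..#. => .  t=0,i=1
  [17] #...# => .  t=1,i=2
  [16] #.... => #  t=0,i=13
  [15] .#### => #  t=1,i=12
  [14] .###. => #  t=2,i=7
  [13] .##.# => .  t=2,i=1
  [12] .##.. => .  t=1,i=5
  [11] .#.## => .  t=5,i=0
  [10] .#.#. => .  t=0,i=3
  [9] .#..# => #  t=0,i=0
  [8] .#... => #  t=0,i=12
  [7] ..### => #  t=1,i=11
  [6] ..##. => #  t=1,i=4
  [5] ..#.# => .  t=0,i=2
  [4] ..#.. => .  t=0,i=18
  [3] ...## => #  t=1,i=3
  [2] ...#. => #  t=0,i=17
  [1] ....# => .  t=0,i=16
  [0] ..... => #  t=0,i=14
  bits 00001011100100011100001111001101 = 194102221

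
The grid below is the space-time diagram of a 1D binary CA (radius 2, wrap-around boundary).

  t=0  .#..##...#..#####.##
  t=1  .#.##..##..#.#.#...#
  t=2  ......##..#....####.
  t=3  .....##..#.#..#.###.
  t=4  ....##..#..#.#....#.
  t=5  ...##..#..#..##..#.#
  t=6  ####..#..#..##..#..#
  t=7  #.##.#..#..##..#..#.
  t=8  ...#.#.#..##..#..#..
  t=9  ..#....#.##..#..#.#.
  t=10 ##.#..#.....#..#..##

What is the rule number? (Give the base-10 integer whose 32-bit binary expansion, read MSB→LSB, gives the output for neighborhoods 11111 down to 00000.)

  nb #####: next=.  (t=0,i=14, bit31=0)
  nb ####.: next=#  (t=0,i=15, bit30=1)
  nb ###.#: next=.  (t=0,i=16, bit29=0)
  nb ###..: next=#  (t=2,i=18, bit28=1)
  nb ##.##: next=.  (t=0,i=17, bit27=0)
  nb ##.#.: next=.  (t=0,i=0, bit26=0)
  nb ##..#: next=.  (t=1,i=5, bit25=0)
  nb ##...: next=.  (t=0,i=6, bit24=0)
  nb #.###: next=.  (t=3,i=16, bit23=0)
  nb #.##.: next=.  (t=0,i=18, bit22=0)
  nb #.#.#: next=.  (t=1,i=1, bit21=0)
  nb #.#..: next=#  (t=0,i=1, bit20=1)
  nb #..##: next=#  (t=0,i=3, bit19=1)
  nb #..#.: next=#  (t=1,i=10, bit18=1)
  nb #...#: next=#  (t=0,i=7, bit17=1)
  nb #....: next=.  (t=2,i=0, bit16=0)
  nb .####: next=#  (t=0,i=13, bit15=1)
  nb .###.: next=.  (t=3,i=17, bit14=0)
  nb .##.#: next=#  (t=0,i=19, bit13=1)
  nb .##..: next=.  (t=0,i=5, bit12=0)
  nb .#.##: next=.  (t=1,i=2, bit11=0)
  nb .#.#.: next=.  (t=1,i=0, bit10=0)
  nb .#..#: next=.  (t=0,i=2, bit9=0)
  nb .#...: next=#  (t=1,i=16, bit8=1)
  nb ..###: next=.  (t=0,i=12, bit7=0)
  nb ..##.: next=#  (t=0,i=4, bit6=1)
  nb ..#.#: next=.  (t=1,i=11, bit5=0)
  nb ..#..: next=.  (t=0,i=9, bit4=0)
  nb ...##: next=#  (t=2,i=5, bit3=1)
  nb ...#.: next=#  (t=0,i=8, bit2=1)
  nb ....#: next=.  (t=2,i=4, bit1=0)
  nb .....: next=.  (t=2,i=1, bit0=0)
  bits 01010000000111101010000101001100 = 1344184652

1344184652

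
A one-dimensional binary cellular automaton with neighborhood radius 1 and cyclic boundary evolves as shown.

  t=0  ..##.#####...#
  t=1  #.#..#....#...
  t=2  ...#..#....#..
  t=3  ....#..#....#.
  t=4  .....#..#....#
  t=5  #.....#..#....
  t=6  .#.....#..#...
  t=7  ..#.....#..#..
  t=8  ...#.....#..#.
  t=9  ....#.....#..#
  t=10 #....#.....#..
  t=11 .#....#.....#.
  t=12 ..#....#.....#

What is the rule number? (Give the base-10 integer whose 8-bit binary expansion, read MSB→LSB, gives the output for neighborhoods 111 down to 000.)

  nb ###: next=.  (t=0,i=6, bit7=0)
  nb ##.: next=.  (t=0,i=3, bit6=0)
  nb #.#: next=.  (t=0,i=4, bit5=0)
  nb #..: next=#  (t=0,i=0, bit4=1)
  nb .##: next=#  (t=0,i=2, bit3=1)
  nb .#.: next=.  (t=0,i=13, bit2=0)
  nb ..#: next=.  (t=0,i=1, bit1=0)
  nb ...: next=.  (t=0,i=11, bit0=0)
  bits 00011000 = 24

24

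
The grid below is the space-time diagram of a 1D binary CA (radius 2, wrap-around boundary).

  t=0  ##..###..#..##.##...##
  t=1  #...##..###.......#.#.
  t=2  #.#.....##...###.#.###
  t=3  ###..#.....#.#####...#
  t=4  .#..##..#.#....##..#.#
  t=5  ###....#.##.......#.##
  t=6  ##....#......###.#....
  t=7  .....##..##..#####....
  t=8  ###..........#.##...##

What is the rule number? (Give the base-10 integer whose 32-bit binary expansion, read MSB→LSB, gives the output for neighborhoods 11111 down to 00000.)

  ##### -> #   bit 31 = 1  t=3,i=15
  ####. -> #   bit 30 = 1  t=0,i=0
  ###.# -> #   bit 29 = 1  t=2,i=0
  ###.. -> .   bit 28 = 0  t=0,i=1
  ##.## -> .   bit 27 = 0  t=0,i=14
  ##.#. -> #   bit 26 = 1  t=2,i=1
  ##..# -> .   bit 25 = 0  t=0,i=2
  ##... -> .   bit 24 = 0  t=0,i=17
  #.### -> .   bit 23 = 0  t=2,i=19
  #.##. -> .   bit 22 = 0  t=0,i=15
  #.#.# -> #   bit 21 = 1  t=1,i=20
  #.#.. -> #   bit 20 = 1  t=1,i=0
  #..## -> .   bit 19 = 0  t=0,i=3
  #..#. -> #   bit 18 = 1  t=0,i=8
  #...# -> #   bit 17 = 1  t=0,i=18
  #.... -> .   bit 16 = 0  t=1,i=12
  .#### -> .   bit 15 = 0  t=0,i=21
  .###. -> #   bit 14 = 1  t=0,i=5
  .##.# -> .   bit 13 = 0  t=0,i=13
  .##.. -> .   bit 12 = 0  t=0,i=16
  .#.## -> .   bit 11 = 0  t=2,i=18
  .#.#. -> #   bit 10 = 1  t=1,i=19
  .#..# -> #   bit 9 = 1  t=0,i=10
  .#... -> .   bit 8 = 0  t=1,i=1
  ..### -> #   bit 7 = 1  t=0,i=4
  ..##. -> .   bit 6 = 0  t=0,i=12
  ..#.# -> .   bit 5 = 0  t=1,i=18
  ..#.. -> #   bit 4 = 1  t=0,i=9
  ...## -> .   bit 3 = 0  t=0,i=19
  ...#. -> #   bit 2 = 1  t=1,i=17
  ....# -> .   bit 1 = 0  t=1,i=16
  ..... -> #   bit 0 = 1  t=1,i=13
  bits 11100100001101100100011010010101 = 3828762261

3828762261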